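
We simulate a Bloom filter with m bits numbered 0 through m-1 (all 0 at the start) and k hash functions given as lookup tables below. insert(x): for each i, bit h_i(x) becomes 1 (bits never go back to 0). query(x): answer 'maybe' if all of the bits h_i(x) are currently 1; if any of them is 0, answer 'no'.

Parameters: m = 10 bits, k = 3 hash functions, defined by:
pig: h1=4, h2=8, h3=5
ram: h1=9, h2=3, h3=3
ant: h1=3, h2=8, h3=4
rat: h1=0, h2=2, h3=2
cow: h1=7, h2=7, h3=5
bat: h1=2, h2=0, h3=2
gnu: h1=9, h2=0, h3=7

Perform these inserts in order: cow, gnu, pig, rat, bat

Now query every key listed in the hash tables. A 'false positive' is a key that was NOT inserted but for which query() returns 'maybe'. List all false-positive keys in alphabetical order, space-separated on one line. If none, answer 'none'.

Answer: none

Derivation:
Start: bits=0000000000
After insert 'cow': sets bits 5 7 -> bits=0000010100
After insert 'gnu': sets bits 0 7 9 -> bits=1000010101
After insert 'pig': sets bits 4 5 8 -> bits=1000110111
After insert 'rat': sets bits 0 2 -> bits=1010110111
After insert 'bat': sets bits 0 2 -> bits=1010110111
Not inserted: ant ram — query each against bits=1010110111:
query ant: checks bit3=0, bit4=1, bit8=1 (has a 0) -> no => not a false positive
query ram: checks bit3=0, bit9=1 (has a 0) -> no => not a false positive
False positives (alphabetical): none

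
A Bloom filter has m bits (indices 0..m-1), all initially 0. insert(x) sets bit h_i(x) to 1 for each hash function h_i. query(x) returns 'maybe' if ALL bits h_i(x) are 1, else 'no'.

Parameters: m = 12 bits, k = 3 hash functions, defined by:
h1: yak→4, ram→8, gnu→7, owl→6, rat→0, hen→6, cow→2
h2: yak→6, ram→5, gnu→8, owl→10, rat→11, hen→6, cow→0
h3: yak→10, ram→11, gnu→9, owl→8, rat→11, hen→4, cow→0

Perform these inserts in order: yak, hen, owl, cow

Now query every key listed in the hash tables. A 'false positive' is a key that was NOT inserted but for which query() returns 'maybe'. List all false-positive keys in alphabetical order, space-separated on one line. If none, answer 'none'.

Start: bits=000000000000
After insert 'yak': sets bits 4 6 10 -> bits=000010100010
After insert 'hen': sets bits 4 6 -> bits=000010100010
After insert 'owl': sets bits 6 8 10 -> bits=000010101010
After insert 'cow': sets bits 0 2 -> bits=101010101010
Not inserted: gnu ram rat — query each against bits=101010101010:
query gnu: checks bit7=0, bit8=1, bit9=0 (has a 0) -> no => not a false positive
query ram: checks bit5=0, bit8=1, bit11=0 (has a 0) -> no => not a false positive
query rat: checks bit0=1, bit11=0 (has a 0) -> no => not a false positive
False positives (alphabetical): none

Answer: none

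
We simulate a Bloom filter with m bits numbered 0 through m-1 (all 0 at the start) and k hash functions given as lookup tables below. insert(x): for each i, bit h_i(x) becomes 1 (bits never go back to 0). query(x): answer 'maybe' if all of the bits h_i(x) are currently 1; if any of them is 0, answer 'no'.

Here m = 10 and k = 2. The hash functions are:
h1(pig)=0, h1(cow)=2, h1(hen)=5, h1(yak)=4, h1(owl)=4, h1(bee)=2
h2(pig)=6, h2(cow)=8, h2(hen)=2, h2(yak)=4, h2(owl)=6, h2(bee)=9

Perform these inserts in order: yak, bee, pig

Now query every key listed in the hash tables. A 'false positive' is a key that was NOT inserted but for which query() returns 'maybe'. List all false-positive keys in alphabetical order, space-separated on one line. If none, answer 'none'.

Start: bits=0000000000
After insert 'yak': sets bits 4 -> bits=0000100000
After insert 'bee': sets bits 2 9 -> bits=0010100001
After insert 'pig': sets bits 0 6 -> bits=1010101001
Not inserted: cow hen owl — query each against bits=1010101001:
query cow: checks bit2=1, bit8=0 (has a 0) -> no => not a false positive
query hen: checks bit2=1, bit5=0 (has a 0) -> no => not a false positive
query owl: checks bit4=1, bit6=1 (all 1) -> maybe => FALSE POSITIVE
False positives (alphabetical): owl

Answer: owl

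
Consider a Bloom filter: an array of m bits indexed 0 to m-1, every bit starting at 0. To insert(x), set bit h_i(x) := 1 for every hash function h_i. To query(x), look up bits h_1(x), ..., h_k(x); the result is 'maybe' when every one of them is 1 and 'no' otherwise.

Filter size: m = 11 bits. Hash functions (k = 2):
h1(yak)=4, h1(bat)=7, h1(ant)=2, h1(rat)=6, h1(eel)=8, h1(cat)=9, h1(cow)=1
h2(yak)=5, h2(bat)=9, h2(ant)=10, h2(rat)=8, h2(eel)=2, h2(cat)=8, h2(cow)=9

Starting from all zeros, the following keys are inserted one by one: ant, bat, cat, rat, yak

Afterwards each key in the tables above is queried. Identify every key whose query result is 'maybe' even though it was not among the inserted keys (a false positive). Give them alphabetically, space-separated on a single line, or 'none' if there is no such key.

Answer: eel

Derivation:
Start: bits=00000000000
After insert 'ant': sets bits 2 10 -> bits=00100000001
After insert 'bat': sets bits 7 9 -> bits=00100001011
After insert 'cat': sets bits 8 9 -> bits=00100001111
After insert 'rat': sets bits 6 8 -> bits=00100011111
After insert 'yak': sets bits 4 5 -> bits=00101111111
Not inserted: cow eel — query each against bits=00101111111:
query cow: checks bit1=0, bit9=1 (has a 0) -> no => not a false positive
query eel: checks bit2=1, bit8=1 (all 1) -> maybe => FALSE POSITIVE
False positives (alphabetical): eel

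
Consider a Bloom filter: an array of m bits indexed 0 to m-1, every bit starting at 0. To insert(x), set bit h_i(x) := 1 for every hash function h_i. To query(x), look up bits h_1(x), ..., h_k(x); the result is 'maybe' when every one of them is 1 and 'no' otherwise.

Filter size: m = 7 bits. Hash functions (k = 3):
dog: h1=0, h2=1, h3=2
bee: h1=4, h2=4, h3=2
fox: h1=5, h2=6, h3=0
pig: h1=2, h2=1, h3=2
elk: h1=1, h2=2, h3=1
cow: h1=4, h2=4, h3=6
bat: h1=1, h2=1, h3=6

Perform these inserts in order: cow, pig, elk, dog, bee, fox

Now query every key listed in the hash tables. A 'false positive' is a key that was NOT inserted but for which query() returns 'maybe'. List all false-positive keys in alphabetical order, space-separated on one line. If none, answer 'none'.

Start: bits=0000000
After insert 'cow': sets bits 4 6 -> bits=0000101
After insert 'pig': sets bits 1 2 -> bits=0110101
After insert 'elk': sets bits 1 2 -> bits=0110101
After insert 'dog': sets bits 0 1 2 -> bits=1110101
After insert 'bee': sets bits 2 4 -> bits=1110101
After insert 'fox': sets bits 0 5 6 -> bits=1110111
Not inserted: bat — query each against bits=1110111:
query bat: checks bit1=1, bit6=1 (all 1) -> maybe => FALSE POSITIVE
False positives (alphabetical): bat

Answer: bat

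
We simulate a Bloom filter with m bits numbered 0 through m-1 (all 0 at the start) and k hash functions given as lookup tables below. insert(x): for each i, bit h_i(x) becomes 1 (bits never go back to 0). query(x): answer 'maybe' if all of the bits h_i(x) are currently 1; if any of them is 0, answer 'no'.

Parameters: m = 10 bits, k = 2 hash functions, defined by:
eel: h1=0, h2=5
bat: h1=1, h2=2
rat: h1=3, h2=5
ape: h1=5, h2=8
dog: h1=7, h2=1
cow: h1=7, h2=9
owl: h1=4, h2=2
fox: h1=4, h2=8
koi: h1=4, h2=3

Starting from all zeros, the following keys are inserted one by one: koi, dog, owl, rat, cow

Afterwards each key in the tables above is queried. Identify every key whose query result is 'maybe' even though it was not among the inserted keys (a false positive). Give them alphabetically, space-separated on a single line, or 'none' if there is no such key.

Answer: bat

Derivation:
Start: bits=0000000000
After insert 'koi': sets bits 3 4 -> bits=0001100000
After insert 'dog': sets bits 1 7 -> bits=0101100100
After insert 'owl': sets bits 2 4 -> bits=0111100100
After insert 'rat': sets bits 3 5 -> bits=0111110100
After insert 'cow': sets bits 7 9 -> bits=0111110101
Not inserted: ape bat eel fox — query each against bits=0111110101:
query ape: checks bit5=1, bit8=0 (has a 0) -> no => not a false positive
query bat: checks bit1=1, bit2=1 (all 1) -> maybe => FALSE POSITIVE
query eel: checks bit0=0, bit5=1 (has a 0) -> no => not a false positive
query fox: checks bit4=1, bit8=0 (has a 0) -> no => not a false positive
False positives (alphabetical): bat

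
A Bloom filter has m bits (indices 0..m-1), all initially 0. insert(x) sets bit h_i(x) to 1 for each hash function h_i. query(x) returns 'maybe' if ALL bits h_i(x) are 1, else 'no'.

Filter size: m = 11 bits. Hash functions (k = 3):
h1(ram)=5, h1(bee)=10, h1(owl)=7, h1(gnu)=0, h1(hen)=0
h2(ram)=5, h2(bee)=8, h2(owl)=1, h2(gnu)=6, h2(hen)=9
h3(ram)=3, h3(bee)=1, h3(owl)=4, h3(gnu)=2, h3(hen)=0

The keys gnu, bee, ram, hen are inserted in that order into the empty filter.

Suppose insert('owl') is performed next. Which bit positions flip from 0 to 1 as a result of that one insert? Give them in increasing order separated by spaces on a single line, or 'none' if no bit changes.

Start: bits=00000000000
After insert 'gnu': sets bits 0 2 6 -> bits=10100010000
After insert 'bee': sets bits 1 8 10 -> bits=11100010101
After insert 'ram': sets bits 3 5 -> bits=11110110101
After insert 'hen': sets bits 0 9 -> bits=11110110111
insert 'owl' would touch bits 1 4 7; currently bit1=1, bit4=0, bit7=0
Bits that are 0 among those (would change 0->1): 4 7

Answer: 4 7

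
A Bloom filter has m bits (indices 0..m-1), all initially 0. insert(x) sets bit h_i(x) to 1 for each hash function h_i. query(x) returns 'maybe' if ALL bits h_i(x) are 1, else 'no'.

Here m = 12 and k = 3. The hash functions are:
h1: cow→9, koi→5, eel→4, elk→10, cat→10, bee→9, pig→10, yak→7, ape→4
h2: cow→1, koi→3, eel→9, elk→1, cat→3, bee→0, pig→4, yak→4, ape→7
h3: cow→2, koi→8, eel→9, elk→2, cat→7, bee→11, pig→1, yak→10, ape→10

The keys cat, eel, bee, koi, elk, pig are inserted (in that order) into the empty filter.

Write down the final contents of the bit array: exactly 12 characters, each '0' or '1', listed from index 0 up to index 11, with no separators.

Answer: 111111011111

Derivation:
Start: bits=000000000000
After insert 'cat': sets bits 3 7 10 -> bits=000100010010
After insert 'eel': sets bits 4 9 -> bits=000110010110
After insert 'bee': sets bits 0 9 11 -> bits=100110010111
After insert 'koi': sets bits 3 5 8 -> bits=100111011111
After insert 'elk': sets bits 1 2 10 -> bits=111111011111
After insert 'pig': sets bits 1 4 10 -> bits=111111011111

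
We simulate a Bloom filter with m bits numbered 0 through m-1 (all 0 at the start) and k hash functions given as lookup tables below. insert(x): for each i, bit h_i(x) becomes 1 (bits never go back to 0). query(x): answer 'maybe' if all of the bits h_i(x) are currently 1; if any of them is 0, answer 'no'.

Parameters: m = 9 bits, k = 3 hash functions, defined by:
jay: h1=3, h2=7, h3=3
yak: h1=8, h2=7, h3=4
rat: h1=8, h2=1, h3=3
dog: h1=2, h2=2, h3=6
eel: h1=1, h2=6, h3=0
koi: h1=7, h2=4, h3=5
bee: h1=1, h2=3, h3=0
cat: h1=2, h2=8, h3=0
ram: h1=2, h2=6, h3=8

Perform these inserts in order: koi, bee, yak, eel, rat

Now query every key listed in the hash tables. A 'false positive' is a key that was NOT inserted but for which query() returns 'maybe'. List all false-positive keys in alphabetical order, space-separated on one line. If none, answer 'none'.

Answer: jay

Derivation:
Start: bits=000000000
After insert 'koi': sets bits 4 5 7 -> bits=000011010
After insert 'bee': sets bits 0 1 3 -> bits=110111010
After insert 'yak': sets bits 4 7 8 -> bits=110111011
After insert 'eel': sets bits 0 1 6 -> bits=110111111
After insert 'rat': sets bits 1 3 8 -> bits=110111111
Not inserted: cat dog jay ram — query each against bits=110111111:
query cat: checks bit0=1, bit2=0, bit8=1 (has a 0) -> no => not a false positive
query dog: checks bit2=0, bit6=1 (has a 0) -> no => not a false positive
query jay: checks bit3=1, bit7=1 (all 1) -> maybe => FALSE POSITIVE
query ram: checks bit2=0, bit6=1, bit8=1 (has a 0) -> no => not a false positive
False positives (alphabetical): jay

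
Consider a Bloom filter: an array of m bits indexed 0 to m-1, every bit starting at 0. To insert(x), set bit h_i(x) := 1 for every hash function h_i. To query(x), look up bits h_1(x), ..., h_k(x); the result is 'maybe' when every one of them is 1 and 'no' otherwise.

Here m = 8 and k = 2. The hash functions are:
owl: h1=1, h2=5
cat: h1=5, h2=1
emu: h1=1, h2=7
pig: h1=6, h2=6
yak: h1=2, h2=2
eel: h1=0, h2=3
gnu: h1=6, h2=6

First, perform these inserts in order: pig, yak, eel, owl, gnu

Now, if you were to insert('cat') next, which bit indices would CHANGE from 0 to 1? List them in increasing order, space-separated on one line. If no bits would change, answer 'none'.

Answer: none

Derivation:
Start: bits=00000000
After insert 'pig': sets bits 6 -> bits=00000010
After insert 'yak': sets bits 2 -> bits=00100010
After insert 'eel': sets bits 0 3 -> bits=10110010
After insert 'owl': sets bits 1 5 -> bits=11110110
After insert 'gnu': sets bits 6 -> bits=11110110
insert 'cat' would touch bits 1 5; currently bit1=1, bit5=1
Bits that are 0 among those (would change 0->1): none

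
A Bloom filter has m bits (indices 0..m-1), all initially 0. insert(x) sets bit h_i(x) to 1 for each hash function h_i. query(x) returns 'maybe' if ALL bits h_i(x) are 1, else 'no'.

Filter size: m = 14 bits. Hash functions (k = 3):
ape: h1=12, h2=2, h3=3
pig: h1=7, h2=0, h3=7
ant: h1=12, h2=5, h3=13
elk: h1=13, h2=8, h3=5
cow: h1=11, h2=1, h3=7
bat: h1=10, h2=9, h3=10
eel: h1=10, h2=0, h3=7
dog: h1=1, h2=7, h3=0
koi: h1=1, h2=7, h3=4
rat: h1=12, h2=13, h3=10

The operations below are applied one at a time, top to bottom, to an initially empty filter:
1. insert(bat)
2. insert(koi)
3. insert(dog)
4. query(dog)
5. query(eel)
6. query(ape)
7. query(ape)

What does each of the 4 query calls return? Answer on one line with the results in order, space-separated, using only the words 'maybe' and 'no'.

Answer: maybe maybe no no

Derivation:
Start: bits=00000000000000
Op 1: insert bat -> sets bits 9 10 -> bits=00000000011000
Op 2: insert koi -> sets bits 1 4 7 -> bits=01001001011000
Op 3: insert dog -> sets bits 0 1 7 -> bits=11001001011000
Op 4: query dog -> checks bit0=1, bit1=1, bit7=1 (all 1) -> maybe
Op 5: query eel -> checks bit0=1, bit7=1, bit10=1 (all 1) -> maybe
Op 6: query ape -> checks bit2=0, bit3=0, bit12=0 (has a 0) -> no
Op 7: query ape -> checks bit2=0, bit3=0, bit12=0 (has a 0) -> no
Query results in order: maybe maybe no no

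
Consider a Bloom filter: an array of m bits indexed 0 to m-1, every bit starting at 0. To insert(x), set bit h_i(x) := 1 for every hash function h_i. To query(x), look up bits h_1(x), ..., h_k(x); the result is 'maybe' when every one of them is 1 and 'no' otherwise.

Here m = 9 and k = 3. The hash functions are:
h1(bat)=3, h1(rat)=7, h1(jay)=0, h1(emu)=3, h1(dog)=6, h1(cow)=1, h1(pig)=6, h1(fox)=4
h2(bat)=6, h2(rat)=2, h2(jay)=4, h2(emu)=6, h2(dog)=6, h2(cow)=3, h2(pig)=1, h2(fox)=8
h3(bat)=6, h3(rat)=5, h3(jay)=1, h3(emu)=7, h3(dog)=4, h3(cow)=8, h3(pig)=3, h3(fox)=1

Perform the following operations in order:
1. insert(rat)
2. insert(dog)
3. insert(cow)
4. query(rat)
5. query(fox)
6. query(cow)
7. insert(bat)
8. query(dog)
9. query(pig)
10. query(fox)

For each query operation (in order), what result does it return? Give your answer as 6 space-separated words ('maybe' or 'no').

Answer: maybe maybe maybe maybe maybe maybe

Derivation:
Start: bits=000000000
Op 1: insert rat -> sets bits 2 5 7 -> bits=001001010
Op 2: insert dog -> sets bits 4 6 -> bits=001011110
Op 3: insert cow -> sets bits 1 3 8 -> bits=011111111
Op 4: query rat -> checks bit2=1, bit5=1, bit7=1 (all 1) -> maybe
Op 5: query fox -> checks bit1=1, bit4=1, bit8=1 (all 1) -> maybe
Op 6: query cow -> checks bit1=1, bit3=1, bit8=1 (all 1) -> maybe
Op 7: insert bat -> sets bits 3 6 -> bits=011111111
Op 8: query dog -> checks bit4=1, bit6=1 (all 1) -> maybe
Op 9: query pig -> checks bit1=1, bit3=1, bit6=1 (all 1) -> maybe
Op 10: query fox -> checks bit1=1, bit4=1, bit8=1 (all 1) -> maybe
Query results in order: maybe maybe maybe maybe maybe maybe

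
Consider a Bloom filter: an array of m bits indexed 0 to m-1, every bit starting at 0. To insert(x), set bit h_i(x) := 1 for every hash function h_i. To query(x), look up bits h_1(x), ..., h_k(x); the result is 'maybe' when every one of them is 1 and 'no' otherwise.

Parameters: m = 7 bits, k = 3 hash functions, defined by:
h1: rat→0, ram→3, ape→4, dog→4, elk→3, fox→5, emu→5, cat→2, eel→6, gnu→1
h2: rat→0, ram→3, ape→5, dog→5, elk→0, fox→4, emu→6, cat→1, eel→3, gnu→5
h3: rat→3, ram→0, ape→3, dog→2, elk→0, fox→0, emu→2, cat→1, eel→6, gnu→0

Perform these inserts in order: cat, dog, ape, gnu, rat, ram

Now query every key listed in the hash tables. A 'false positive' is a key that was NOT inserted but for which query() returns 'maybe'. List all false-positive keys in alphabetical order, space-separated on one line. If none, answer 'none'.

Answer: elk fox

Derivation:
Start: bits=0000000
After insert 'cat': sets bits 1 2 -> bits=0110000
After insert 'dog': sets bits 2 4 5 -> bits=0110110
After insert 'ape': sets bits 3 4 5 -> bits=0111110
After insert 'gnu': sets bits 0 1 5 -> bits=1111110
After insert 'rat': sets bits 0 3 -> bits=1111110
After insert 'ram': sets bits 0 3 -> bits=1111110
Not inserted: eel elk emu fox — query each against bits=1111110:
query eel: checks bit3=1, bit6=0 (has a 0) -> no => not a false positive
query elk: checks bit0=1, bit3=1 (all 1) -> maybe => FALSE POSITIVE
query emu: checks bit2=1, bit5=1, bit6=0 (has a 0) -> no => not a false positive
query fox: checks bit0=1, bit4=1, bit5=1 (all 1) -> maybe => FALSE POSITIVE
False positives (alphabetical): elk fox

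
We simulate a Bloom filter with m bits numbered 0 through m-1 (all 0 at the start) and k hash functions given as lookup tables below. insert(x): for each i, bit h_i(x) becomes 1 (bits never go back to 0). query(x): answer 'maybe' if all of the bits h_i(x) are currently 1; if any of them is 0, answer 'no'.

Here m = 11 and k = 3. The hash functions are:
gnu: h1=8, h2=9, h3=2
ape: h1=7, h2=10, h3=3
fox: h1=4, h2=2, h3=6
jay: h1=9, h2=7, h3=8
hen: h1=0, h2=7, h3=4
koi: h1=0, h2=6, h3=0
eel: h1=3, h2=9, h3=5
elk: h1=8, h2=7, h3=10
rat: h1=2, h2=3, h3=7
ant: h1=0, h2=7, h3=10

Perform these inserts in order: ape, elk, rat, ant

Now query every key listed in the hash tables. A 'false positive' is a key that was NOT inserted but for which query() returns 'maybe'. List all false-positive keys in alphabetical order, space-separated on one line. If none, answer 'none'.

Start: bits=00000000000
After insert 'ape': sets bits 3 7 10 -> bits=00010001001
After insert 'elk': sets bits 7 8 10 -> bits=00010001101
After insert 'rat': sets bits 2 3 7 -> bits=00110001101
After insert 'ant': sets bits 0 7 10 -> bits=10110001101
Not inserted: eel fox gnu hen jay koi — query each against bits=10110001101:
query eel: checks bit3=1, bit5=0, bit9=0 (has a 0) -> no => not a false positive
query fox: checks bit2=1, bit4=0, bit6=0 (has a 0) -> no => not a false positive
query gnu: checks bit2=1, bit8=1, bit9=0 (has a 0) -> no => not a false positive
query hen: checks bit0=1, bit4=0, bit7=1 (has a 0) -> no => not a false positive
query jay: checks bit7=1, bit8=1, bit9=0 (has a 0) -> no => not a false positive
query koi: checks bit0=1, bit6=0 (has a 0) -> no => not a false positive
False positives (alphabetical): none

Answer: none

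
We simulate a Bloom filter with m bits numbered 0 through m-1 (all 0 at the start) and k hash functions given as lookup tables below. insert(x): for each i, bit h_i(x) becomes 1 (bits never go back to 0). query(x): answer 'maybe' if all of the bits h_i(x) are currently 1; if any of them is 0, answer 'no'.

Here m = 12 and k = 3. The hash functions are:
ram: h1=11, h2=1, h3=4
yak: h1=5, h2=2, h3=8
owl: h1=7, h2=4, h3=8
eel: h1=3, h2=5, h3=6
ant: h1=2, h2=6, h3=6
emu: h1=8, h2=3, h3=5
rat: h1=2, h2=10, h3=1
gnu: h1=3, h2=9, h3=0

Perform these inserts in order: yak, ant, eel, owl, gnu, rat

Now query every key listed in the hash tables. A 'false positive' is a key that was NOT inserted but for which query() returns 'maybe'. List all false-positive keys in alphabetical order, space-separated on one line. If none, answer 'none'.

Answer: emu

Derivation:
Start: bits=000000000000
After insert 'yak': sets bits 2 5 8 -> bits=001001001000
After insert 'ant': sets bits 2 6 -> bits=001001101000
After insert 'eel': sets bits 3 5 6 -> bits=001101101000
After insert 'owl': sets bits 4 7 8 -> bits=001111111000
After insert 'gnu': sets bits 0 3 9 -> bits=101111111100
After insert 'rat': sets bits 1 2 10 -> bits=111111111110
Not inserted: emu ram — query each against bits=111111111110:
query emu: checks bit3=1, bit5=1, bit8=1 (all 1) -> maybe => FALSE POSITIVE
query ram: checks bit1=1, bit4=1, bit11=0 (has a 0) -> no => not a false positive
False positives (alphabetical): emu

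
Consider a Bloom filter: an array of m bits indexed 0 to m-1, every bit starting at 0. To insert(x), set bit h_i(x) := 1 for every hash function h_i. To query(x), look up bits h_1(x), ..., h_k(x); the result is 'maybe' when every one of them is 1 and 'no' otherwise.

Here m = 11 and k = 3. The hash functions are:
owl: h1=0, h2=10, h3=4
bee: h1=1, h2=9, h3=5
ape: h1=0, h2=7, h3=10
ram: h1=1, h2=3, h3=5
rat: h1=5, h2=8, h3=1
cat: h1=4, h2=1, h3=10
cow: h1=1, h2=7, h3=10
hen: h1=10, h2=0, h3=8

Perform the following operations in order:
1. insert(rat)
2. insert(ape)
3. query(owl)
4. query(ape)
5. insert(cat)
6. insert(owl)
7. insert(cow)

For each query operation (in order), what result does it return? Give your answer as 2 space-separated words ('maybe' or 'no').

Start: bits=00000000000
Op 1: insert rat -> sets bits 1 5 8 -> bits=01000100100
Op 2: insert ape -> sets bits 0 7 10 -> bits=11000101101
Op 3: query owl -> checks bit0=1, bit4=0, bit10=1 (has a 0) -> no
Op 4: query ape -> checks bit0=1, bit7=1, bit10=1 (all 1) -> maybe
Op 5: insert cat -> sets bits 1 4 10 -> bits=11001101101
Op 6: insert owl -> sets bits 0 4 10 -> bits=11001101101
Op 7: insert cow -> sets bits 1 7 10 -> bits=11001101101
Query results in order: no maybe

Answer: no maybe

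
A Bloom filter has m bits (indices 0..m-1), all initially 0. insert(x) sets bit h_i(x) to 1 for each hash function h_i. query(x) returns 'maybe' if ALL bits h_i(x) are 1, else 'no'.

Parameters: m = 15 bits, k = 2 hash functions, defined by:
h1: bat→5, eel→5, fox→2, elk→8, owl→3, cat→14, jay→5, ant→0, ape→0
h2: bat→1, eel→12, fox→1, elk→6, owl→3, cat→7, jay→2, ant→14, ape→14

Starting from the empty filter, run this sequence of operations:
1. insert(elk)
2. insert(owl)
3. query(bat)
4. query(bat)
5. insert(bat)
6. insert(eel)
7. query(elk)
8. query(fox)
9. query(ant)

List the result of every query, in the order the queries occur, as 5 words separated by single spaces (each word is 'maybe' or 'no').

Start: bits=000000000000000
Op 1: insert elk -> sets bits 6 8 -> bits=000000101000000
Op 2: insert owl -> sets bits 3 -> bits=000100101000000
Op 3: query bat -> checks bit1=0, bit5=0 (has a 0) -> no
Op 4: query bat -> checks bit1=0, bit5=0 (has a 0) -> no
Op 5: insert bat -> sets bits 1 5 -> bits=010101101000000
Op 6: insert eel -> sets bits 5 12 -> bits=010101101000100
Op 7: query elk -> checks bit6=1, bit8=1 (all 1) -> maybe
Op 8: query fox -> checks bit1=1, bit2=0 (has a 0) -> no
Op 9: query ant -> checks bit0=0, bit14=0 (has a 0) -> no
Query results in order: no no maybe no no

Answer: no no maybe no no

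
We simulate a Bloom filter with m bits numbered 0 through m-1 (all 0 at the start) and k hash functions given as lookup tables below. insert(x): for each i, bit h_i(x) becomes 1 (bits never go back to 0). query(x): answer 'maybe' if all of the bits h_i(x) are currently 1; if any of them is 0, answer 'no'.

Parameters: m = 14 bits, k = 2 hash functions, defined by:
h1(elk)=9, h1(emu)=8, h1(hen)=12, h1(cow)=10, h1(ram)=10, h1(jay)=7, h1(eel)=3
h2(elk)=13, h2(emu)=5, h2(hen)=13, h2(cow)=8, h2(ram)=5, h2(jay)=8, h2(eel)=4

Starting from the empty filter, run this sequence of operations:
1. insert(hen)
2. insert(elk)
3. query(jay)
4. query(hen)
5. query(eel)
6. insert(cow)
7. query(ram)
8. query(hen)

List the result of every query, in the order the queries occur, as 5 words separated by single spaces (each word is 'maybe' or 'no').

Answer: no maybe no no maybe

Derivation:
Start: bits=00000000000000
Op 1: insert hen -> sets bits 12 13 -> bits=00000000000011
Op 2: insert elk -> sets bits 9 13 -> bits=00000000010011
Op 3: query jay -> checks bit7=0, bit8=0 (has a 0) -> no
Op 4: query hen -> checks bit12=1, bit13=1 (all 1) -> maybe
Op 5: query eel -> checks bit3=0, bit4=0 (has a 0) -> no
Op 6: insert cow -> sets bits 8 10 -> bits=00000000111011
Op 7: query ram -> checks bit5=0, bit10=1 (has a 0) -> no
Op 8: query hen -> checks bit12=1, bit13=1 (all 1) -> maybe
Query results in order: no maybe no no maybe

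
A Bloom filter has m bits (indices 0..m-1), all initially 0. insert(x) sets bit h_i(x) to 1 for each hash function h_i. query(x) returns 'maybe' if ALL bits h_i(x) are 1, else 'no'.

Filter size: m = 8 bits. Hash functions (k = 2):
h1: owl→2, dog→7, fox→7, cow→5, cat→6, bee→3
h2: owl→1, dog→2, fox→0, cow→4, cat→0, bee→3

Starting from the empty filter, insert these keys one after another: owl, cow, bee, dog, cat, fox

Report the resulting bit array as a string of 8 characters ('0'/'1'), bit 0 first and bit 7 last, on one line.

Answer: 11111111

Derivation:
Start: bits=00000000
After insert 'owl': sets bits 1 2 -> bits=01100000
After insert 'cow': sets bits 4 5 -> bits=01101100
After insert 'bee': sets bits 3 -> bits=01111100
After insert 'dog': sets bits 2 7 -> bits=01111101
After insert 'cat': sets bits 0 6 -> bits=11111111
After insert 'fox': sets bits 0 7 -> bits=11111111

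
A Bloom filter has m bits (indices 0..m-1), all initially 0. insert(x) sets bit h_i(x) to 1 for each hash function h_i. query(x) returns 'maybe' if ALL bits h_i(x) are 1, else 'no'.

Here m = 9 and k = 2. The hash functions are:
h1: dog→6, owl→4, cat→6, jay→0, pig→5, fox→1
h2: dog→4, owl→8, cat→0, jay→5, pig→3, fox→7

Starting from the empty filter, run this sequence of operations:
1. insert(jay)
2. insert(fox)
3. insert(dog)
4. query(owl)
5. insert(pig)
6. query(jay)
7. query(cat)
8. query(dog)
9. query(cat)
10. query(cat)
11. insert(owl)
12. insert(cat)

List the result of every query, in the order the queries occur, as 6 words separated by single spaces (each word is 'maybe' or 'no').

Start: bits=000000000
Op 1: insert jay -> sets bits 0 5 -> bits=100001000
Op 2: insert fox -> sets bits 1 7 -> bits=110001010
Op 3: insert dog -> sets bits 4 6 -> bits=110011110
Op 4: query owl -> checks bit4=1, bit8=0 (has a 0) -> no
Op 5: insert pig -> sets bits 3 5 -> bits=110111110
Op 6: query jay -> checks bit0=1, bit5=1 (all 1) -> maybe
Op 7: query cat -> checks bit0=1, bit6=1 (all 1) -> maybe
Op 8: query dog -> checks bit4=1, bit6=1 (all 1) -> maybe
Op 9: query cat -> checks bit0=1, bit6=1 (all 1) -> maybe
Op 10: query cat -> checks bit0=1, bit6=1 (all 1) -> maybe
Op 11: insert owl -> sets bits 4 8 -> bits=110111111
Op 12: insert cat -> sets bits 0 6 -> bits=110111111
Query results in order: no maybe maybe maybe maybe maybe

Answer: no maybe maybe maybe maybe maybe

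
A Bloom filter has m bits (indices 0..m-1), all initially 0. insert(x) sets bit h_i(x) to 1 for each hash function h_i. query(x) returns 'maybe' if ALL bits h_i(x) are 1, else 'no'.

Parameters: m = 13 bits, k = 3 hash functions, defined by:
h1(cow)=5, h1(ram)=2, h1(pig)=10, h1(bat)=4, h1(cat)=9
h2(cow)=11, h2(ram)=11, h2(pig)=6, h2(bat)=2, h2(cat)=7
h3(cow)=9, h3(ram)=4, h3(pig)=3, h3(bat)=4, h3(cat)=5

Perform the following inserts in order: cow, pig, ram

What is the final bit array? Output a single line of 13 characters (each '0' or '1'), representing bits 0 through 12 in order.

Answer: 0011111001110

Derivation:
Start: bits=0000000000000
After insert 'cow': sets bits 5 9 11 -> bits=0000010001010
After insert 'pig': sets bits 3 6 10 -> bits=0001011001110
After insert 'ram': sets bits 2 4 11 -> bits=0011111001110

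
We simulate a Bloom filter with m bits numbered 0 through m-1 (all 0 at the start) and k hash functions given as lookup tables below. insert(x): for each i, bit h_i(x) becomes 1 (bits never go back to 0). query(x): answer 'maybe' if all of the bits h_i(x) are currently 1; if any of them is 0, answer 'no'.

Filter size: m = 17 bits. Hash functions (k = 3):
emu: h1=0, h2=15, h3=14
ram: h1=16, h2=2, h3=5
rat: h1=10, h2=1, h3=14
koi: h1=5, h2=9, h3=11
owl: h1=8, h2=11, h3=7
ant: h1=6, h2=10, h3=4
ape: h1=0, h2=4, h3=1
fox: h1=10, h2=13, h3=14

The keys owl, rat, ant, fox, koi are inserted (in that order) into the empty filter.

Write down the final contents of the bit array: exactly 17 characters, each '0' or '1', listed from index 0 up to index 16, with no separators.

Answer: 01001111111101100

Derivation:
Start: bits=00000000000000000
After insert 'owl': sets bits 7 8 11 -> bits=00000001100100000
After insert 'rat': sets bits 1 10 14 -> bits=01000001101100100
After insert 'ant': sets bits 4 6 10 -> bits=01001011101100100
After insert 'fox': sets bits 10 13 14 -> bits=01001011101101100
After insert 'koi': sets bits 5 9 11 -> bits=01001111111101100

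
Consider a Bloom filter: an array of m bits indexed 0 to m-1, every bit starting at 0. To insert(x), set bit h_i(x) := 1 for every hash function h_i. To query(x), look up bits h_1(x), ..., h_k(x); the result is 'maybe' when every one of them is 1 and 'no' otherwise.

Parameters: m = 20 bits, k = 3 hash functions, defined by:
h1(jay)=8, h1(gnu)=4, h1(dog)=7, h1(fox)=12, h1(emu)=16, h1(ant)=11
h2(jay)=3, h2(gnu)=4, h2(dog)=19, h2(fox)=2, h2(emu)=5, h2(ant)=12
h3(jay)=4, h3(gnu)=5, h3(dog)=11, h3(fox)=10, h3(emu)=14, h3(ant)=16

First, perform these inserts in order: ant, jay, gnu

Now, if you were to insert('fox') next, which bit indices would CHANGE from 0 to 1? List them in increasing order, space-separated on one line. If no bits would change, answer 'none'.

Start: bits=00000000000000000000
After insert 'ant': sets bits 11 12 16 -> bits=00000000000110001000
After insert 'jay': sets bits 3 4 8 -> bits=00011000100110001000
After insert 'gnu': sets bits 4 5 -> bits=00011100100110001000
insert 'fox' would touch bits 2 10 12; currently bit2=0, bit10=0, bit12=1
Bits that are 0 among those (would change 0->1): 2 10

Answer: 2 10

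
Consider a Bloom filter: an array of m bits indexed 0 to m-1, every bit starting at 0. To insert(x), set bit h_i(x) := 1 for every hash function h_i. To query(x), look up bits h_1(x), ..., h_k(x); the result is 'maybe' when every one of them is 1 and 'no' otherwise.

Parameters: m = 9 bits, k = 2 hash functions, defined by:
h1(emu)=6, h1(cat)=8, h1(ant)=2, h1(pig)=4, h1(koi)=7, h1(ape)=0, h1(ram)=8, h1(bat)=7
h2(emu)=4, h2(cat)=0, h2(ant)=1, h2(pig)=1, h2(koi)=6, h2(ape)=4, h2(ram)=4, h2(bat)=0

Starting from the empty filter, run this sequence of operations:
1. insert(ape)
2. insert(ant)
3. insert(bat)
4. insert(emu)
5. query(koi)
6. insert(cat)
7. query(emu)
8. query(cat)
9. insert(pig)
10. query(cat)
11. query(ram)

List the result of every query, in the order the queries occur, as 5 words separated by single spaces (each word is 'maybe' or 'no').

Start: bits=000000000
Op 1: insert ape -> sets bits 0 4 -> bits=100010000
Op 2: insert ant -> sets bits 1 2 -> bits=111010000
Op 3: insert bat -> sets bits 0 7 -> bits=111010010
Op 4: insert emu -> sets bits 4 6 -> bits=111010110
Op 5: query koi -> checks bit6=1, bit7=1 (all 1) -> maybe
Op 6: insert cat -> sets bits 0 8 -> bits=111010111
Op 7: query emu -> checks bit4=1, bit6=1 (all 1) -> maybe
Op 8: query cat -> checks bit0=1, bit8=1 (all 1) -> maybe
Op 9: insert pig -> sets bits 1 4 -> bits=111010111
Op 10: query cat -> checks bit0=1, bit8=1 (all 1) -> maybe
Op 11: query ram -> checks bit4=1, bit8=1 (all 1) -> maybe
Query results in order: maybe maybe maybe maybe maybe

Answer: maybe maybe maybe maybe maybe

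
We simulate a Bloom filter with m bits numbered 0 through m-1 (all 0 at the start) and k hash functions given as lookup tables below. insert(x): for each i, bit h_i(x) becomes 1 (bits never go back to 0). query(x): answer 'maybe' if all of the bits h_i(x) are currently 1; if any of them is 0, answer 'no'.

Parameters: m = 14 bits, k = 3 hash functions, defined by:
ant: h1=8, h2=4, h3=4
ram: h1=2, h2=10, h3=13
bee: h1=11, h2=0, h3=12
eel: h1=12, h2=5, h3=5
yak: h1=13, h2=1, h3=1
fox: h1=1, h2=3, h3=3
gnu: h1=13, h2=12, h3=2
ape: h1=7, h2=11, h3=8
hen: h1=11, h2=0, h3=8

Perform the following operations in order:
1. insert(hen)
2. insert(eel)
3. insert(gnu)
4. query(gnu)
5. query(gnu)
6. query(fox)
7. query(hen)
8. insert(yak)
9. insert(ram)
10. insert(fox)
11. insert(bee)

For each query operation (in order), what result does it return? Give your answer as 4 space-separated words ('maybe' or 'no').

Answer: maybe maybe no maybe

Derivation:
Start: bits=00000000000000
Op 1: insert hen -> sets bits 0 8 11 -> bits=10000000100100
Op 2: insert eel -> sets bits 5 12 -> bits=10000100100110
Op 3: insert gnu -> sets bits 2 12 13 -> bits=10100100100111
Op 4: query gnu -> checks bit2=1, bit12=1, bit13=1 (all 1) -> maybe
Op 5: query gnu -> checks bit2=1, bit12=1, bit13=1 (all 1) -> maybe
Op 6: query fox -> checks bit1=0, bit3=0 (has a 0) -> no
Op 7: query hen -> checks bit0=1, bit8=1, bit11=1 (all 1) -> maybe
Op 8: insert yak -> sets bits 1 13 -> bits=11100100100111
Op 9: insert ram -> sets bits 2 10 13 -> bits=11100100101111
Op 10: insert fox -> sets bits 1 3 -> bits=11110100101111
Op 11: insert bee -> sets bits 0 11 12 -> bits=11110100101111
Query results in order: maybe maybe no maybe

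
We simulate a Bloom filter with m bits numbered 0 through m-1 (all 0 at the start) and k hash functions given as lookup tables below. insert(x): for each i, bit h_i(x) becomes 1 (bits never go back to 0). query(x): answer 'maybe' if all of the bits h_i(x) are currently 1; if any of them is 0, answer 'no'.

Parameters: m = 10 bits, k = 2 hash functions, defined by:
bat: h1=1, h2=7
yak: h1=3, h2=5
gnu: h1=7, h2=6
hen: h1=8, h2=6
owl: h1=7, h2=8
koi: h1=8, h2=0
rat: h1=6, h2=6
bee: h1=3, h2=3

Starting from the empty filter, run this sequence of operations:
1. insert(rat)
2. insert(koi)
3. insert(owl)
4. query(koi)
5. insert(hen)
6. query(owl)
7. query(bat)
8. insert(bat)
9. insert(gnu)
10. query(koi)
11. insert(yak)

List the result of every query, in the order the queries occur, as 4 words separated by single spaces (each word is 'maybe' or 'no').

Answer: maybe maybe no maybe

Derivation:
Start: bits=0000000000
Op 1: insert rat -> sets bits 6 -> bits=0000001000
Op 2: insert koi -> sets bits 0 8 -> bits=1000001010
Op 3: insert owl -> sets bits 7 8 -> bits=1000001110
Op 4: query koi -> checks bit0=1, bit8=1 (all 1) -> maybe
Op 5: insert hen -> sets bits 6 8 -> bits=1000001110
Op 6: query owl -> checks bit7=1, bit8=1 (all 1) -> maybe
Op 7: query bat -> checks bit1=0, bit7=1 (has a 0) -> no
Op 8: insert bat -> sets bits 1 7 -> bits=1100001110
Op 9: insert gnu -> sets bits 6 7 -> bits=1100001110
Op 10: query koi -> checks bit0=1, bit8=1 (all 1) -> maybe
Op 11: insert yak -> sets bits 3 5 -> bits=1101011110
Query results in order: maybe maybe no maybe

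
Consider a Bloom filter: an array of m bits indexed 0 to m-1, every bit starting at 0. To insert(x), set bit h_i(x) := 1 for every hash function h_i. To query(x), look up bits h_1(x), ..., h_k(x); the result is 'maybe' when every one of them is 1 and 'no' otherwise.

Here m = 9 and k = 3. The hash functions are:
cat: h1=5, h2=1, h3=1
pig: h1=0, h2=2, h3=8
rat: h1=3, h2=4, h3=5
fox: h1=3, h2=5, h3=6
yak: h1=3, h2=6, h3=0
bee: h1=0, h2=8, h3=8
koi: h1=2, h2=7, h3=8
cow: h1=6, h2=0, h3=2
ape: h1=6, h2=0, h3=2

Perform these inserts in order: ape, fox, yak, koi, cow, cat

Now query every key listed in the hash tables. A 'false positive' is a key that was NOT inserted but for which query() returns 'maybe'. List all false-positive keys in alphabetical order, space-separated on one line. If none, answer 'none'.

Answer: bee pig

Derivation:
Start: bits=000000000
After insert 'ape': sets bits 0 2 6 -> bits=101000100
After insert 'fox': sets bits 3 5 6 -> bits=101101100
After insert 'yak': sets bits 0 3 6 -> bits=101101100
After insert 'koi': sets bits 2 7 8 -> bits=101101111
After insert 'cow': sets bits 0 2 6 -> bits=101101111
After insert 'cat': sets bits 1 5 -> bits=111101111
Not inserted: bee pig rat — query each against bits=111101111:
query bee: checks bit0=1, bit8=1 (all 1) -> maybe => FALSE POSITIVE
query pig: checks bit0=1, bit2=1, bit8=1 (all 1) -> maybe => FALSE POSITIVE
query rat: checks bit3=1, bit4=0, bit5=1 (has a 0) -> no => not a false positive
False positives (alphabetical): bee pig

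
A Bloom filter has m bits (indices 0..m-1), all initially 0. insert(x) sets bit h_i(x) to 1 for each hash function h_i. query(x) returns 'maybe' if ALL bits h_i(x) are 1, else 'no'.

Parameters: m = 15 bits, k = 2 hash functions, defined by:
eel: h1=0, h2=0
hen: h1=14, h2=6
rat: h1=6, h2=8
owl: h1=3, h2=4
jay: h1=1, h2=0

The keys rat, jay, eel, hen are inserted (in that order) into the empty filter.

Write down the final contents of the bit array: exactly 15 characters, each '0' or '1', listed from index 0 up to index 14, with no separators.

Answer: 110000101000001

Derivation:
Start: bits=000000000000000
After insert 'rat': sets bits 6 8 -> bits=000000101000000
After insert 'jay': sets bits 0 1 -> bits=110000101000000
After insert 'eel': sets bits 0 -> bits=110000101000000
After insert 'hen': sets bits 6 14 -> bits=110000101000001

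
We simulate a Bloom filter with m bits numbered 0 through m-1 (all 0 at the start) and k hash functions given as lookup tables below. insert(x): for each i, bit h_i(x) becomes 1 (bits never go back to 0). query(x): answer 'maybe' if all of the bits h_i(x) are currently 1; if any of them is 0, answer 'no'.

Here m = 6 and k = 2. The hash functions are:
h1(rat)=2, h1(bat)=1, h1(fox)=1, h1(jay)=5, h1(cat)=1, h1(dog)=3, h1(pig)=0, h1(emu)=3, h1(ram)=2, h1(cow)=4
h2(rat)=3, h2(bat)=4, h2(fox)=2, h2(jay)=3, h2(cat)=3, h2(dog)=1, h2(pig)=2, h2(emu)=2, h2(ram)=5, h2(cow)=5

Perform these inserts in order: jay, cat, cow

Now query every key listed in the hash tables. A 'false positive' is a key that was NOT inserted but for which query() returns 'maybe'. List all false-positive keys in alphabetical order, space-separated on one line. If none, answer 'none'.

Answer: bat dog

Derivation:
Start: bits=000000
After insert 'jay': sets bits 3 5 -> bits=000101
After insert 'cat': sets bits 1 3 -> bits=010101
After insert 'cow': sets bits 4 5 -> bits=010111
Not inserted: bat dog emu fox pig ram rat — query each against bits=010111:
query bat: checks bit1=1, bit4=1 (all 1) -> maybe => FALSE POSITIVE
query dog: checks bit1=1, bit3=1 (all 1) -> maybe => FALSE POSITIVE
query emu: checks bit2=0, bit3=1 (has a 0) -> no => not a false positive
query fox: checks bit1=1, bit2=0 (has a 0) -> no => not a false positive
query pig: checks bit0=0, bit2=0 (has a 0) -> no => not a false positive
query ram: checks bit2=0, bit5=1 (has a 0) -> no => not a false positive
query rat: checks bit2=0, bit3=1 (has a 0) -> no => not a false positive
False positives (alphabetical): bat dog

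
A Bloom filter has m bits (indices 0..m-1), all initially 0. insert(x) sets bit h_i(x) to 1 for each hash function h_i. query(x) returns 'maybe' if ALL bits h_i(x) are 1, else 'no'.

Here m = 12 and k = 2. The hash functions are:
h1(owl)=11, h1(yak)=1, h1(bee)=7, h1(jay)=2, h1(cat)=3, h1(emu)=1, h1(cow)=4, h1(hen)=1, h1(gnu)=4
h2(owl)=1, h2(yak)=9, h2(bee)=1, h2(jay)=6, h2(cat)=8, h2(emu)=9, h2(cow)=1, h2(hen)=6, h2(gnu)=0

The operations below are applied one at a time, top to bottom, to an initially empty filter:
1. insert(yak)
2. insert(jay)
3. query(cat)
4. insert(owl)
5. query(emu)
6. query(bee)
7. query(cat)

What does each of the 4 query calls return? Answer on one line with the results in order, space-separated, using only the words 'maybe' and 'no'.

Answer: no maybe no no

Derivation:
Start: bits=000000000000
Op 1: insert yak -> sets bits 1 9 -> bits=010000000100
Op 2: insert jay -> sets bits 2 6 -> bits=011000100100
Op 3: query cat -> checks bit3=0, bit8=0 (has a 0) -> no
Op 4: insert owl -> sets bits 1 11 -> bits=011000100101
Op 5: query emu -> checks bit1=1, bit9=1 (all 1) -> maybe
Op 6: query bee -> checks bit1=1, bit7=0 (has a 0) -> no
Op 7: query cat -> checks bit3=0, bit8=0 (has a 0) -> no
Query results in order: no maybe no no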